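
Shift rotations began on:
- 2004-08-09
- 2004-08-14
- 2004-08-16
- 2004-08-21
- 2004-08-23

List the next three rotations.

2004-08-28, 2004-08-30, 2004-09-04

The gap pattern 5, 2, 5, 2 repeats every 2 events.
These are the Mondays and Saturdays of each week.
Next Saturday: 2004-08-28.
The following Monday is 2004-08-30.
Next Saturday: 2004-09-04.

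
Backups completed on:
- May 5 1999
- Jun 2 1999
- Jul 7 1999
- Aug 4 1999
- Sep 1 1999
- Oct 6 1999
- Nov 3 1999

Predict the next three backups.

All dates are Wednesdays, 28, 35, 28, 28, 35, 28 days apart.
Specifically, the 1st Wednesday of each month.
1st Wednesday of December 1999: Dec 1 1999.
1st Wednesday of January 2000: Jan 5 2000.
1st Wednesday of February 2000: Feb 2 2000.

Dec 1 1999, Jan 5 2000, Feb 2 2000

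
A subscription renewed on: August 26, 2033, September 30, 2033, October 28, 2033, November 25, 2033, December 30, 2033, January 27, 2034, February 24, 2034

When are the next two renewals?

Every date is a Friday; gaps 35, 28, 28, 35, 28, 28 days.
Each is the last Friday of its month (at least one falls on the 29th or later, ruling out '4th Friday').
Last Friday of March 2034: March 31, 2034.
April 2034 ends with Friday April 28, 2034.

March 31, 2034; April 28, 2034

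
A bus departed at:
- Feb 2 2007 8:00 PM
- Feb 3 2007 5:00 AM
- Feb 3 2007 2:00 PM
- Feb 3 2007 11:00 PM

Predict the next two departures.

Feb 4 2007 8:00 AM, Feb 4 2007 5:00 PM

Gaps: 9, 9, 9 hours — each event is 9 hours after the previous one.
Feb 3 2007 11:00 PM + 9 h = Feb 4 2007 8:00 AM.
Feb 4 2007 8:00 AM + 9 h = Feb 4 2007 5:00 PM.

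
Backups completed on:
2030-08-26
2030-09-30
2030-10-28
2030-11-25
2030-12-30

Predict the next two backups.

2031-01-27, 2031-02-24

These are Mondays with 35, 28, 28, 35-day gaps.
Each is the final Monday of its month — 2030-09-30 is past the 28th, so '4th Monday' doesn't fit.
Last Monday of January 2031: 2031-01-27.
February 2031 ends with Monday 2031-02-24.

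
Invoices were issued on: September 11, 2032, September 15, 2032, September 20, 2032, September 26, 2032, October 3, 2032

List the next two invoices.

October 11, 2032; October 20, 2032

Gaps: 4, 5, 6, 7 days — each gap is 1 larger than the previous one.
Next gap: 8 days. October 3, 2032 + 8 days = October 11, 2032.
Next gap: 9 days. October 11, 2032 + 9 days = October 20, 2032.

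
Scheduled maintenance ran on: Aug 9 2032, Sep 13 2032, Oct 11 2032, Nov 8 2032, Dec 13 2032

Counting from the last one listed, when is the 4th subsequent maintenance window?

Apr 11 2033

All dates are Mondays, 35, 28, 28, 35 days apart.
Specifically, the 2nd Monday of each month.
January 2033 — 2nd Monday is Jan 10 2033.
February 2033 — 2nd Monday is Feb 14 2033.
March 2033 — 2nd Monday is Mar 14 2033.
2nd Monday of April 2033: Apr 11 2033.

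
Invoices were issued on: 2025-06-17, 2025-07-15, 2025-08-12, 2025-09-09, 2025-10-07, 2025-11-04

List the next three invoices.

2025-12-02, 2025-12-30, 2026-01-27

The spacing is 28, 28, 28, 28, 28 days — always 28 days.
2025-11-04 + 28 days = 2025-12-02.
2025-12-02 + 28 days = 2025-12-30.
2025-12-30 + 28 days = 2026-01-27.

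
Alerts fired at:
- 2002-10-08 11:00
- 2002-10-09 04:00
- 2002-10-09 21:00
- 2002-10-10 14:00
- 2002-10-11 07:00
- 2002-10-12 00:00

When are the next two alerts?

2002-10-12 17:00, 2002-10-13 10:00

Spacing: 17, 17, 17, 17, 17 h — constant 17 h.
2002-10-12 00:00 + 17 h = 2002-10-12 17:00.
2002-10-12 17:00 + 17 h = 2002-10-13 10:00.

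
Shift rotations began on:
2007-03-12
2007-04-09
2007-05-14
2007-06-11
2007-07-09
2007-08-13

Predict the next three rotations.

All dates are Mondays, 28, 35, 28, 28, 35 days apart.
Specifically, the 2nd Monday of each month.
2nd Monday of September 2007: 2007-09-10.
October 2007 — 2nd Monday is 2007-10-08.
2nd Monday of November 2007: 2007-11-12.

2007-09-10, 2007-10-08, 2007-11-12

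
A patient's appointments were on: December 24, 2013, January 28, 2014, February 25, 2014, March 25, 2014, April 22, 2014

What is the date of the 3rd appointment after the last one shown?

July 22, 2014

All dates are Tuesdays, 35, 28, 28, 28 days apart.
Specifically, the 4th Tuesday of each month.
4th Tuesday of May 2014: May 27, 2014.
4th Tuesday of June 2014: June 24, 2014.
4th Tuesday of July 2014: July 22, 2014.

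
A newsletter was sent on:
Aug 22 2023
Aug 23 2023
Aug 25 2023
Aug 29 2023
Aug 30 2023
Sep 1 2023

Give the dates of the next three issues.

Sep 5 2023, Sep 6 2023, Sep 8 2023

Gaps: 1, 2, 4, 1, 2 days — not constant, but cyclic with period 3.
The events fall on every Tuesday, Wednesday and Friday.
Next Tuesday: Sep 5 2023.
Next Wednesday: Sep 6 2023.
Next Friday: Sep 8 2023.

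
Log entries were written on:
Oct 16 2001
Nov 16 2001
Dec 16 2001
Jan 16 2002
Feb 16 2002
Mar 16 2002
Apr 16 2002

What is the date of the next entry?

May 16 2002

Gaps: 31, 30, 31, 31, 28, 31 days — not constant. Every event is on the 16th of the month.
Pattern: the 16th of each month.
Next: May 2002 → May 16 2002.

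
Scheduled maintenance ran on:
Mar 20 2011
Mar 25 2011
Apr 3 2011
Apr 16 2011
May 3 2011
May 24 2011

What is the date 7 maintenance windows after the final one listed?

Gaps: 5, 9, 13, 17, 21 days — each gap is 4 larger than the previous one.
Next gap: 25 days. May 24 2011 + 25 days = Jun 18 2011.
Next gap: 29 days. Jun 18 2011 + 29 days = Jul 17 2011.
Next gap: 33 days. Jul 17 2011 + 33 days = Aug 19 2011.
Next gap: 37 days. Aug 19 2011 + 37 days = Sep 25 2011.
Next gap: 41 days. Sep 25 2011 + 41 days = Nov 5 2011.
Next gap: 45 days. Nov 5 2011 + 45 days = Dec 20 2011.
Next gap: 49 days. Dec 20 2011 + 49 days = Feb 7 2012.

Feb 7 2012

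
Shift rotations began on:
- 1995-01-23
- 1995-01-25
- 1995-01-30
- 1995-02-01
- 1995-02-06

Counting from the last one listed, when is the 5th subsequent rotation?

1995-02-22

The gap pattern 2, 5, 2, 5 repeats every 2 events.
These are the Mondays and Wednesdays of each week.
The following Wednesday is 1995-02-08.
Next Monday: 1995-02-13.
The following Wednesday is 1995-02-15.
The following Monday is 1995-02-20.
The following Wednesday is 1995-02-22.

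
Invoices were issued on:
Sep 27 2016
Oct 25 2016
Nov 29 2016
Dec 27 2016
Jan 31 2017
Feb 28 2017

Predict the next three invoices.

Every date is a Tuesday; gaps 28, 35, 28, 35, 28 days.
Each is the last Tuesday of its month (at least one falls on the 29th or later, ruling out '4th Tuesday').
March 2017 ends with Tuesday Mar 28 2017.
Last Tuesday of April 2017: Apr 25 2017.
Last Tuesday of May 2017: May 30 2017.

Mar 28 2017, Apr 25 2017, May 30 2017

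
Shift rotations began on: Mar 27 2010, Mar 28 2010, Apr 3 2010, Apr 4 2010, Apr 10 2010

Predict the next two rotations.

Apr 11 2010, Apr 17 2010

The gap pattern 1, 6, 1, 6 repeats every 2 events.
These are the Saturdays and Sundays of each week.
Next Sunday: Apr 11 2010.
Next Saturday: Apr 17 2010.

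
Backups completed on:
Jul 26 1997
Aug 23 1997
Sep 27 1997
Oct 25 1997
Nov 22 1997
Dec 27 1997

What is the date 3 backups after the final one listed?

Mar 28 1998

All dates are Saturdays, 28, 35, 28, 28, 35 days apart.
Specifically, the 4th Saturday of each month.
4th Saturday of January 1998: Jan 24 1998.
February 1998 — 4th Saturday is Feb 28 1998.
March 1998 — 4th Saturday is Mar 28 1998.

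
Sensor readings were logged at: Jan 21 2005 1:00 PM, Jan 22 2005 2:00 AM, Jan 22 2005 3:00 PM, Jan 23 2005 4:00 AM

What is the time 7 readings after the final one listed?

Jan 26 2005 11:00 PM

The interval is a steady 13 hours (13, 13, 13).
Jan 23 2005 4:00 AM + 13 h = Jan 23 2005 5:00 PM.
Jan 23 2005 5:00 PM + 13 h = Jan 24 2005 6:00 AM.
Jan 24 2005 6:00 AM + 13 h = Jan 24 2005 7:00 PM.
Jan 24 2005 7:00 PM + 13 h = Jan 25 2005 8:00 AM.
Jan 25 2005 8:00 AM + 13 h = Jan 25 2005 9:00 PM.
Jan 25 2005 9:00 PM + 13 h = Jan 26 2005 10:00 AM.
Jan 26 2005 10:00 AM + 13 h = Jan 26 2005 11:00 PM.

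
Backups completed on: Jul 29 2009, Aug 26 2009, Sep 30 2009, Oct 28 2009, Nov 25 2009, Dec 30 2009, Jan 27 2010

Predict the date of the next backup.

These are Wednesdays with 28, 35, 28, 28, 35, 28-day gaps.
Each is the final Wednesday of its month — Jul 29 2009 is past the 28th, so '4th Wednesday' doesn't fit.
Last Wednesday of February 2010: Feb 24 2010.

Feb 24 2010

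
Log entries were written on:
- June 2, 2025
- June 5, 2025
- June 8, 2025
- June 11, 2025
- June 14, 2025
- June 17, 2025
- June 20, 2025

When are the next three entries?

Gaps between consecutive events: 3, 3, 3, 3, 3, 3 days — a constant 3-day interval.
June 20, 2025 + 3 days = June 23, 2025.
June 23, 2025 + 3 days = June 26, 2025.
June 26, 2025 + 3 days = June 29, 2025.

June 23, 2025; June 26, 2025; June 29, 2025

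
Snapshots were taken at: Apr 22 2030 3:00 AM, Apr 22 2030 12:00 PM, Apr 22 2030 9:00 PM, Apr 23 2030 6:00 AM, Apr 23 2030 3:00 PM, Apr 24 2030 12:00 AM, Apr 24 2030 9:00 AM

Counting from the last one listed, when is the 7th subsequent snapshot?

Apr 27 2030 12:00 AM

The interval is a steady 9 hours (9, 9, 9, 9, 9, 9).
Apr 24 2030 9:00 AM + 9 h = Apr 24 2030 6:00 PM.
Apr 24 2030 6:00 PM + 9 h = Apr 25 2030 3:00 AM.
Apr 25 2030 3:00 AM + 9 h = Apr 25 2030 12:00 PM.
Apr 25 2030 12:00 PM + 9 h = Apr 25 2030 9:00 PM.
Apr 25 2030 9:00 PM + 9 h = Apr 26 2030 6:00 AM.
Apr 26 2030 6:00 AM + 9 h = Apr 26 2030 3:00 PM.
Apr 26 2030 3:00 PM + 9 h = Apr 27 2030 12:00 AM.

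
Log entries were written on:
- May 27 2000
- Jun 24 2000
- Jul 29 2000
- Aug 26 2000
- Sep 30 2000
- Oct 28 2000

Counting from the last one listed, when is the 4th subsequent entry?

Feb 24 2001

Every date is a Saturday; gaps 28, 35, 28, 35, 28 days.
Each is the last Saturday of its month (at least one falls on the 29th or later, ruling out '4th Saturday').
Last Saturday of November 2000: Nov 25 2000.
December 2000 ends with Saturday Dec 30 2000.
Last Saturday of January 2001: Jan 27 2001.
Last Saturday of February 2001: Feb 24 2001.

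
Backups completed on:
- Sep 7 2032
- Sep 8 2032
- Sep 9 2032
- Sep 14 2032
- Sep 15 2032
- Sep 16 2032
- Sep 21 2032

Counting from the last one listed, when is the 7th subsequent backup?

Oct 6 2032

The gap pattern 1, 1, 5, 1, 1, 5 repeats every 3 events.
These are the Tuesdays, Wednesdays and Thursdays of each week.
Next Wednesday: Sep 22 2032.
Next Thursday: Sep 23 2032.
Next Tuesday: Sep 28 2032.
The following Wednesday is Sep 29 2032.
The following Thursday is Sep 30 2032.
The following Tuesday is Oct 5 2032.
Next Wednesday: Oct 6 2032.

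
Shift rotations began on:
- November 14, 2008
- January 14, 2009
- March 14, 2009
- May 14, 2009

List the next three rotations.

July 14, 2009; September 14, 2009; November 14, 2009

Gaps: 61, 59, 61 days — not constant. Every event is on the 14th of the month.
Pattern: the 14th of every 2 months.
Next: July 2009 → July 14, 2009.
September 2009: September 14, 2009.
Next: November 2009 → November 14, 2009.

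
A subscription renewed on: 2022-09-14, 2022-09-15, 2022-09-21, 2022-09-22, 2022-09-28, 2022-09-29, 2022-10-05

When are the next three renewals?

2022-10-06, 2022-10-12, 2022-10-13

Every event lands on a Wednesday or Thursday (gaps cycle 1, 6, 1, 6, 1, 6).
So the schedule is: every Wednesday and Thursday.
The following Thursday is 2022-10-06.
The following Wednesday is 2022-10-12.
The following Thursday is 2022-10-13.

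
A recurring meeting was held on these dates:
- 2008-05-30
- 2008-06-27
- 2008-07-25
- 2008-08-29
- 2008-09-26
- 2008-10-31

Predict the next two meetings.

2008-11-28, 2008-12-26

These are Fridays with 28, 28, 35, 28, 35-day gaps.
Each is the final Friday of its month — 2008-05-30 is past the 28th, so '4th Friday' doesn't fit.
Last Friday of November 2008: 2008-11-28.
Last Friday of December 2008: 2008-12-26.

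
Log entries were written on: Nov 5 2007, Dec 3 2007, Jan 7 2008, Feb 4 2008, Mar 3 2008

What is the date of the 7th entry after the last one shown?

Oct 6 2008

These are Mondays at 28- or 35-day spacing (28, 35, 28, 28).
The pattern: 1st Monday of the month.
April 2008 — 1st Monday is Apr 7 2008.
1st Monday of May 2008: May 5 2008.
June 2008 — 1st Monday is Jun 2 2008.
July 2008 — 1st Monday is Jul 7 2008.
1st Monday of August 2008: Aug 4 2008.
1st Monday of September 2008: Sep 1 2008.
October 2008 — 1st Monday is Oct 6 2008.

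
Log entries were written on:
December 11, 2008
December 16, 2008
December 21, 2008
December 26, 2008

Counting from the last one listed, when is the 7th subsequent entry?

Every event comes 5 days after the last (5, 5, 5).
December 26, 2008 + 5 days = December 31, 2008.
December 31, 2008 + 5 days = January 5, 2009.
January 5, 2009 + 5 days = January 10, 2009.
January 10, 2009 + 5 days = January 15, 2009.
January 15, 2009 + 5 days = January 20, 2009.
January 20, 2009 + 5 days = January 25, 2009.
January 25, 2009 + 5 days = January 30, 2009.

January 30, 2009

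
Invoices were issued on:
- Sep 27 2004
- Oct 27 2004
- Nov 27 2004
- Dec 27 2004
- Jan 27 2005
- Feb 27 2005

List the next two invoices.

The day-of-month is always 27 (30, 31, 30, 31, 31 days between events).
So this recurs on the 27th of each month.
Next: March 2005 → Mar 27 2005.
Next: April 2005 → Apr 27 2005.

Mar 27 2005, Apr 27 2005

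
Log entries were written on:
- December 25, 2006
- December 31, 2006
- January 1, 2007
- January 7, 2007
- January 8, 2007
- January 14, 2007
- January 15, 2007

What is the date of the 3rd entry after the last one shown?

January 28, 2007

Gaps: 6, 1, 6, 1, 6, 1 days — not constant, but cyclic with period 2.
The events fall on every Monday and Sunday.
The following Sunday is January 21, 2007.
Next Monday: January 22, 2007.
Next Sunday: January 28, 2007.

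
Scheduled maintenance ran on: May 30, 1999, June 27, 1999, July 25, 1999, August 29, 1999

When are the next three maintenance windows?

These are Sundays with 28, 28, 35-day gaps.
Each is the final Sunday of its month — May 30, 1999 is past the 28th, so '4th Sunday' doesn't fit.
September 1999 ends with Sunday September 26, 1999.
Last Sunday of October 1999: October 31, 1999.
November 1999 ends with Sunday November 28, 1999.

September 26, 1999; October 31, 1999; November 28, 1999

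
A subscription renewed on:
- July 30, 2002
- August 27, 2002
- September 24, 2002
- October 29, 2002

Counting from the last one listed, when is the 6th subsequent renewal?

April 29, 2003

These are Tuesdays with 28, 28, 35-day gaps.
Each is the final Tuesday of its month — July 30, 2002 is past the 28th, so '4th Tuesday' doesn't fit.
November 2002 ends with Tuesday November 26, 2002.
Last Tuesday of December 2002: December 31, 2002.
Last Tuesday of January 2003: January 28, 2003.
February 2003 ends with Tuesday February 25, 2003.
Last Tuesday of March 2003: March 25, 2003.
April 2003 ends with Tuesday April 29, 2003.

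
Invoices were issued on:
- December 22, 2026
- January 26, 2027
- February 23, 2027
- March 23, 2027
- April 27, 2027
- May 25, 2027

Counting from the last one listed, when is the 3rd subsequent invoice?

August 24, 2027

These are Tuesdays at 28- or 35-day spacing (35, 28, 28, 35, 28).
The pattern: 4th Tuesday of the month.
June 2027 — 4th Tuesday is June 22, 2027.
4th Tuesday of July 2027: July 27, 2027.
4th Tuesday of August 2027: August 24, 2027.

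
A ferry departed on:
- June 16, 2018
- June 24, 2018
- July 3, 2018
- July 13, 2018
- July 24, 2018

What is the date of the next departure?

August 5, 2018

The spacing grows by 1 each time: 8, 9, 10, 11 days.
Next gap: 12 days. July 24, 2018 + 12 days = August 5, 2018.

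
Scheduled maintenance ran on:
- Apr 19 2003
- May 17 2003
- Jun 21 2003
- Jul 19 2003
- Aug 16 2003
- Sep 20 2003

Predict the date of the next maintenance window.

Oct 18 2003

Gaps: 28, 35, 28, 28, 35 days — a mix of 28 and 35. Every date is a Saturday.
Each is the 3rd Saturday of its month.
3rd Saturday of October 2003: Oct 18 2003.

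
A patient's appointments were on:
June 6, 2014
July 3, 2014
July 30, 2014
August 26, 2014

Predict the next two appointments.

Every event comes 27 days after the last (27, 27, 27).
August 26, 2014 + 27 days = September 22, 2014.
September 22, 2014 + 27 days = October 19, 2014.

September 22, 2014; October 19, 2014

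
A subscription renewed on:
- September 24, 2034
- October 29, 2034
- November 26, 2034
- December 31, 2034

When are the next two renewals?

January 28, 2035; February 25, 2035

All Sundays; the gaps (35, 28, 35) vary with month length.
This is the last Sunday of each month.
Last Sunday of January 2035: January 28, 2035.
Last Sunday of February 2035: February 25, 2035.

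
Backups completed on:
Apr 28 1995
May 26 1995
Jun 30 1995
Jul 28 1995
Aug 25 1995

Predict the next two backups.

Sep 29 1995, Oct 27 1995

Every date is a Friday; gaps 28, 35, 28, 28 days.
Each is the last Friday of its month (at least one falls on the 29th or later, ruling out '4th Friday').
September 1995 ends with Friday Sep 29 1995.
Last Friday of October 1995: Oct 27 1995.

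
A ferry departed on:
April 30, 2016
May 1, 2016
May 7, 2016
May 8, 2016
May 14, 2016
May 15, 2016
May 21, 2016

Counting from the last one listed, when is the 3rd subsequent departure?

Gaps: 1, 6, 1, 6, 1, 6 days — not constant, but cyclic with period 2.
The events fall on every Saturday and Sunday.
The following Sunday is May 22, 2016.
The following Saturday is May 28, 2016.
The following Sunday is May 29, 2016.

May 29, 2016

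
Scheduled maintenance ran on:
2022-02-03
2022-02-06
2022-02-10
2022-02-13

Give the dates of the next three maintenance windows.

2022-02-17, 2022-02-20, 2022-02-24

Every event lands on a Thursday or Sunday (gaps cycle 3, 4, 3).
So the schedule is: every Thursday and Sunday.
Next Thursday: 2022-02-17.
The following Sunday is 2022-02-20.
Next Thursday: 2022-02-24.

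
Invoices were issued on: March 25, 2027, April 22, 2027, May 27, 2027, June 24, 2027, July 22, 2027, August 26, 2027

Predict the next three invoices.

September 23, 2027; October 28, 2027; November 25, 2027

Gaps: 28, 35, 28, 28, 35 days — a mix of 28 and 35. Every date is a Thursday.
Each is the 4th Thursday of its month.
4th Thursday of September 2027: September 23, 2027.
October 2027 — 4th Thursday is October 28, 2027.
4th Thursday of November 2027: November 25, 2027.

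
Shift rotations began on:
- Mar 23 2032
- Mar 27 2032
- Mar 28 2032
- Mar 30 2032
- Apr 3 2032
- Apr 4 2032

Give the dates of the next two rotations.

Gaps: 4, 1, 2, 4, 1 days — not constant, but cyclic with period 3.
The events fall on every Tuesday, Saturday and Sunday.
The following Tuesday is Apr 6 2032.
The following Saturday is Apr 10 2032.

Apr 6 2032, Apr 10 2032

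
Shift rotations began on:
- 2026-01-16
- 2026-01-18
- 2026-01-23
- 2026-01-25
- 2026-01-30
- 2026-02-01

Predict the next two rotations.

The gap pattern 2, 5, 2, 5, 2 repeats every 2 events.
These are the Fridays and Sundays of each week.
Next Friday: 2026-02-06.
The following Sunday is 2026-02-08.

2026-02-06, 2026-02-08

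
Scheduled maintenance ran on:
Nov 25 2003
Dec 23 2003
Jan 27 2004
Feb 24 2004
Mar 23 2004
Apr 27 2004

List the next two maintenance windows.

All dates are Tuesdays, 28, 35, 28, 28, 35 days apart.
Specifically, the 4th Tuesday of each month.
May 2004 — 4th Tuesday is May 25 2004.
June 2004 — 4th Tuesday is Jun 22 2004.

May 25 2004, Jun 22 2004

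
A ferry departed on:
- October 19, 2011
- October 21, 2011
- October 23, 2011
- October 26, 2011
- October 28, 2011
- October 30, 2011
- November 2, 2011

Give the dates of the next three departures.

November 4, 2011; November 6, 2011; November 9, 2011

Every event lands on a Wednesday or Friday or Sunday (gaps cycle 2, 2, 3, 2, 2, 3).
So the schedule is: every Wednesday, Friday and Sunday.
The following Friday is November 4, 2011.
Next Sunday: November 6, 2011.
The following Wednesday is November 9, 2011.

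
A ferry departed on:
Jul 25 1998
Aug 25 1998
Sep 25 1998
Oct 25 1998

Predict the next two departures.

Nov 25 1998, Dec 25 1998

Gaps: 31, 31, 30 days — not constant. Every event is on the 25th of the month.
Pattern: the 25th of each month.
November 1998: Nov 25 1998.
Next: December 1998 → Dec 25 1998.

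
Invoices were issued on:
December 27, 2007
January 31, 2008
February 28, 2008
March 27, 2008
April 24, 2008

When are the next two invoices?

May 29, 2008; June 26, 2008

Every date is a Thursday; gaps 35, 28, 28, 28 days.
Each is the last Thursday of its month (at least one falls on the 29th or later, ruling out '4th Thursday').
May 2008 ends with Thursday May 29, 2008.
Last Thursday of June 2008: June 26, 2008.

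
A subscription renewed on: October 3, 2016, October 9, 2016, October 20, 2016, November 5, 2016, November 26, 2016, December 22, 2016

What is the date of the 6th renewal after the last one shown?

Gaps: 6, 11, 16, 21, 26 days — each gap is 5 larger than the previous one.
Next gap: 31 days. December 22, 2016 + 31 days = January 22, 2017.
Next gap: 36 days. January 22, 2017 + 36 days = February 27, 2017.
Next gap: 41 days. February 27, 2017 + 41 days = April 9, 2017.
Next gap: 46 days. April 9, 2017 + 46 days = May 25, 2017.
Next gap: 51 days. May 25, 2017 + 51 days = July 15, 2017.
Next gap: 56 days. July 15, 2017 + 56 days = September 9, 2017.

September 9, 2017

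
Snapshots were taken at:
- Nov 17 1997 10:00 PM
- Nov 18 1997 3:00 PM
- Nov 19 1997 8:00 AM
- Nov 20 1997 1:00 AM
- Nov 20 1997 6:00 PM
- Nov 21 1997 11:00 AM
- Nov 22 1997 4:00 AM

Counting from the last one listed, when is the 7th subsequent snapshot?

Nov 27 1997 3:00 AM

Spacing: 17, 17, 17, 17, 17, 17 h — constant 17 h.
Nov 22 1997 4:00 AM + 17 h = Nov 22 1997 9:00 PM.
Nov 22 1997 9:00 PM + 17 h = Nov 23 1997 2:00 PM.
Nov 23 1997 2:00 PM + 17 h = Nov 24 1997 7:00 AM.
Nov 24 1997 7:00 AM + 17 h = Nov 25 1997 12:00 AM.
Nov 25 1997 12:00 AM + 17 h = Nov 25 1997 5:00 PM.
Nov 25 1997 5:00 PM + 17 h = Nov 26 1997 10:00 AM.
Nov 26 1997 10:00 AM + 17 h = Nov 27 1997 3:00 AM.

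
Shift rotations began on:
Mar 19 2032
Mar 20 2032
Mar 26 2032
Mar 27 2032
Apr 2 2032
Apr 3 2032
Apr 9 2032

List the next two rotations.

Apr 10 2032, Apr 16 2032

Gaps: 1, 6, 1, 6, 1, 6 days — not constant, but cyclic with period 2.
The events fall on every Friday and Saturday.
Next Saturday: Apr 10 2032.
Next Friday: Apr 16 2032.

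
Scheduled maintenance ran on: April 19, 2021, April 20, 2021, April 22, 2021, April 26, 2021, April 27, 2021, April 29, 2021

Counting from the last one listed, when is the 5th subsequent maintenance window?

Every event lands on a Monday or Tuesday or Thursday (gaps cycle 1, 2, 4, 1, 2).
So the schedule is: every Monday, Tuesday and Thursday.
Next Monday: May 3, 2021.
Next Tuesday: May 4, 2021.
Next Thursday: May 6, 2021.
The following Monday is May 10, 2021.
The following Tuesday is May 11, 2021.

May 11, 2021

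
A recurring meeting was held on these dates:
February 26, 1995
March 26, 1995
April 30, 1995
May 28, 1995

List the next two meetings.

June 25, 1995; July 30, 1995

Every date is a Sunday; gaps 28, 35, 28 days.
Each is the last Sunday of its month (at least one falls on the 29th or later, ruling out '4th Sunday').
June 1995 ends with Sunday June 25, 1995.
Last Sunday of July 1995: July 30, 1995.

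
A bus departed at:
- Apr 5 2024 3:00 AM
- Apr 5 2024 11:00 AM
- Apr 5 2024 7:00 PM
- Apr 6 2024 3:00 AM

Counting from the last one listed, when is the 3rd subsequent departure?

The interval is a steady 8 hours (8, 8, 8).
Apr 6 2024 3:00 AM + 8 h = Apr 6 2024 11:00 AM.
Apr 6 2024 11:00 AM + 8 h = Apr 6 2024 7:00 PM.
Apr 6 2024 7:00 PM + 8 h = Apr 7 2024 3:00 AM.

Apr 7 2024 3:00 AM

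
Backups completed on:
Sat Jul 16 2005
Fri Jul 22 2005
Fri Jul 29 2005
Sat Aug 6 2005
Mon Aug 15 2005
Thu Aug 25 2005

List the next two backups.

Gaps: 6, 7, 8, 9, 10 days — each gap is 1 larger than the previous one.
Next gap: 11 days. Thu Aug 25 2005 + 11 days = Mon Sep 5 2005.
Next gap: 12 days. Mon Sep 5 2005 + 12 days = Sat Sep 17 2005.

Mon Sep 5 2005, Sat Sep 17 2005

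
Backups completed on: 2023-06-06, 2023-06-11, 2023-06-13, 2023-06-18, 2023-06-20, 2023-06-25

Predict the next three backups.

The gap pattern 5, 2, 5, 2, 5 repeats every 2 events.
These are the Tuesdays and Sundays of each week.
The following Tuesday is 2023-06-27.
Next Sunday: 2023-07-02.
Next Tuesday: 2023-07-04.

2023-06-27, 2023-07-02, 2023-07-04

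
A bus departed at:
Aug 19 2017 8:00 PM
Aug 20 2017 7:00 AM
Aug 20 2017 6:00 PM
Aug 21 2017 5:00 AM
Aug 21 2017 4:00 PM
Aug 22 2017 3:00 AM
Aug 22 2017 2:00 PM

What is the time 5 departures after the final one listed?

Aug 24 2017 9:00 PM

Gaps: 11, 11, 11, 11, 11, 11 hours — each event is 11 hours after the previous one.
Aug 22 2017 2:00 PM + 11 h = Aug 23 2017 1:00 AM.
Aug 23 2017 1:00 AM + 11 h = Aug 23 2017 12:00 PM.
Aug 23 2017 12:00 PM + 11 h = Aug 23 2017 11:00 PM.
Aug 23 2017 11:00 PM + 11 h = Aug 24 2017 10:00 AM.
Aug 24 2017 10:00 AM + 11 h = Aug 24 2017 9:00 PM.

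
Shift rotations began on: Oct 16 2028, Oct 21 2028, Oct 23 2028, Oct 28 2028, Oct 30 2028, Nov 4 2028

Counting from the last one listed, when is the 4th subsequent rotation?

Nov 18 2028

The gap pattern 5, 2, 5, 2, 5 repeats every 2 events.
These are the Mondays and Saturdays of each week.
Next Monday: Nov 6 2028.
The following Saturday is Nov 11 2028.
Next Monday: Nov 13 2028.
Next Saturday: Nov 18 2028.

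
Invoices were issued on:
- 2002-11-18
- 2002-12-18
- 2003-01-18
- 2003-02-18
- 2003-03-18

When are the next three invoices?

2003-04-18, 2003-05-18, 2003-06-18

Gaps: 30, 31, 31, 28 days — not constant. Every event is on the 18th of the month.
Pattern: the 18th of each month.
April 2003: 2003-04-18.
May 2003: 2003-05-18.
Next: June 2003 → 2003-06-18.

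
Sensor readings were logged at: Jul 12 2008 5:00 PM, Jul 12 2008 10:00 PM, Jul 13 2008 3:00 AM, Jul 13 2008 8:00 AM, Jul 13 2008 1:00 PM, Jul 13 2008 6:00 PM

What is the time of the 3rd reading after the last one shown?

Spacing: 5, 5, 5, 5, 5 h — constant 5 h.
Jul 13 2008 6:00 PM + 5 h = Jul 13 2008 11:00 PM.
Jul 13 2008 11:00 PM + 5 h = Jul 14 2008 4:00 AM.
Jul 14 2008 4:00 AM + 5 h = Jul 14 2008 9:00 AM.

Jul 14 2008 9:00 AM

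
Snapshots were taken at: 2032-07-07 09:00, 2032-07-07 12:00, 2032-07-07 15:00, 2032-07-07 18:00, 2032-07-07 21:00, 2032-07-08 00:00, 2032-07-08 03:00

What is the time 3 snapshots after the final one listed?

Gaps: 3, 3, 3, 3, 3, 3 hours — each event is 3 hours after the previous one.
2032-07-08 03:00 + 3 h = 2032-07-08 06:00.
2032-07-08 06:00 + 3 h = 2032-07-08 09:00.
2032-07-08 09:00 + 3 h = 2032-07-08 12:00.

2032-07-08 12:00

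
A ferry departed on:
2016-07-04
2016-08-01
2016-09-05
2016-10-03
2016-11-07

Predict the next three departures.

Gaps: 28, 35, 28, 35 days — a mix of 28 and 35. Every date is a Monday.
Each is the 1st Monday of its month.
1st Monday of December 2016: 2016-12-05.
January 2017 — 1st Monday is 2017-01-02.
1st Monday of February 2017: 2017-02-06.

2016-12-05, 2017-01-02, 2017-02-06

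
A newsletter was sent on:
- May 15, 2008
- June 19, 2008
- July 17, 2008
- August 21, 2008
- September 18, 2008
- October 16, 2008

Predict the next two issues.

These are Thursdays at 28- or 35-day spacing (35, 28, 35, 28, 28).
The pattern: 3rd Thursday of the month.
November 2008 — 3rd Thursday is November 20, 2008.
December 2008 — 3rd Thursday is December 18, 2008.

November 20, 2008; December 18, 2008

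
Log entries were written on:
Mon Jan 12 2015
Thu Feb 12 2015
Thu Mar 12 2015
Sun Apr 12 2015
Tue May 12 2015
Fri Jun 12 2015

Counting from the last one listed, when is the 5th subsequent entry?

Thu Nov 12 2015

Gaps: 31, 28, 31, 30, 31 days — not constant. Every event is on the 12th of the month.
Pattern: the 12th of each month.
July 2015: Sun Jul 12 2015.
August 2015: Wed Aug 12 2015.
September 2015: Sat Sep 12 2015.
Next: October 2015 → Mon Oct 12 2015.
November 2015: Thu Nov 12 2015.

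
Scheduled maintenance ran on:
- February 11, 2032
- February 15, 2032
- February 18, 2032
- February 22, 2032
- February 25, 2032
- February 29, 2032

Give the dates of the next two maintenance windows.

March 3, 2032; March 7, 2032

Gaps: 4, 3, 4, 3, 4 days — not constant, but cyclic with period 2.
The events fall on every Wednesday and Sunday.
Next Wednesday: March 3, 2032.
The following Sunday is March 7, 2032.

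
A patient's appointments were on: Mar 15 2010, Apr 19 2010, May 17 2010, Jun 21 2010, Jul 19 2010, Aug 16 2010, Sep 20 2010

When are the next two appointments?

Gaps: 35, 28, 35, 28, 28, 35 days — a mix of 28 and 35. Every date is a Monday.
Each is the 3rd Monday of its month.
October 2010 — 3rd Monday is Oct 18 2010.
3rd Monday of November 2010: Nov 15 2010.

Oct 18 2010, Nov 15 2010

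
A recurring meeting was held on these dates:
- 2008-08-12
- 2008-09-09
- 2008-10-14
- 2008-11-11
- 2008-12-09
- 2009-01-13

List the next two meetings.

2009-02-10, 2009-03-10

All dates are Tuesdays, 28, 35, 28, 28, 35 days apart.
Specifically, the 2nd Tuesday of each month.
February 2009 — 2nd Tuesday is 2009-02-10.
2nd Tuesday of March 2009: 2009-03-10.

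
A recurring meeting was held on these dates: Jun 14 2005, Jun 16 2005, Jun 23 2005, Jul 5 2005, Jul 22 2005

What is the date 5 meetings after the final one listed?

Dec 29 2005

Gaps: 2, 7, 12, 17 days — each gap is 5 larger than the previous one.
Next gap: 22 days. Jul 22 2005 + 22 days = Aug 13 2005.
Next gap: 27 days. Aug 13 2005 + 27 days = Sep 9 2005.
Next gap: 32 days. Sep 9 2005 + 32 days = Oct 11 2005.
Next gap: 37 days. Oct 11 2005 + 37 days = Nov 17 2005.
Next gap: 42 days. Nov 17 2005 + 42 days = Dec 29 2005.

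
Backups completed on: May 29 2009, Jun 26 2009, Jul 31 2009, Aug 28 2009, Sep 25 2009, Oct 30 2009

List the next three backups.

These are Fridays with 28, 35, 28, 28, 35-day gaps.
Each is the final Friday of its month — May 29 2009 is past the 28th, so '4th Friday' doesn't fit.
Last Friday of November 2009: Nov 27 2009.
Last Friday of December 2009: Dec 25 2009.
January 2010 ends with Friday Jan 29 2010.

Nov 27 2009, Dec 25 2009, Jan 29 2010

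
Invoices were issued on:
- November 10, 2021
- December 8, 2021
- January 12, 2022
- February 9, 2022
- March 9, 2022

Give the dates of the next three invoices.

April 13, 2022; May 11, 2022; June 8, 2022

Gaps: 28, 35, 28, 28 days — a mix of 28 and 35. Every date is a Wednesday.
Each is the 2nd Wednesday of its month.
April 2022 — 2nd Wednesday is April 13, 2022.
May 2022 — 2nd Wednesday is May 11, 2022.
June 2022 — 2nd Wednesday is June 8, 2022.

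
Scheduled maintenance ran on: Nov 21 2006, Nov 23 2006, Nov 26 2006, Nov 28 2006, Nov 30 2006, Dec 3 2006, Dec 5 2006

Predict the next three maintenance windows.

The gap pattern 2, 3, 2, 2, 3, 2 repeats every 3 events.
These are the Tuesdays, Thursdays and Sundays of each week.
Next Thursday: Dec 7 2006.
Next Sunday: Dec 10 2006.
Next Tuesday: Dec 12 2006.

Dec 7 2006, Dec 10 2006, Dec 12 2006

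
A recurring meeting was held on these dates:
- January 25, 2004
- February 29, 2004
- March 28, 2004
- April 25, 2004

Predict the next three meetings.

Every date is a Sunday; gaps 35, 28, 28 days.
Each is the last Sunday of its month (at least one falls on the 29th or later, ruling out '4th Sunday').
May 2004 ends with Sunday May 30, 2004.
Last Sunday of June 2004: June 27, 2004.
Last Sunday of July 2004: July 25, 2004.

May 30, 2004; June 27, 2004; July 25, 2004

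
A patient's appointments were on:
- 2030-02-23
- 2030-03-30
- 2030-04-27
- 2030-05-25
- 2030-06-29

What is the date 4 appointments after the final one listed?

2030-10-26

Every date is a Saturday; gaps 35, 28, 28, 35 days.
Each is the last Saturday of its month (at least one falls on the 29th or later, ruling out '4th Saturday').
July 2030 ends with Saturday 2030-07-27.
Last Saturday of August 2030: 2030-08-31.
September 2030 ends with Saturday 2030-09-28.
Last Saturday of October 2030: 2030-10-26.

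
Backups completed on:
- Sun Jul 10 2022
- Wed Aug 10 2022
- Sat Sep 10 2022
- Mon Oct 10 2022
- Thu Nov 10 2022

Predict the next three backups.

Sat Dec 10 2022, Tue Jan 10 2023, Fri Feb 10 2023

Each date is the 10th; the gaps (31, 31, 30, 31) track the month lengths.
The rule is the 10th of each month.
December 2022: Sat Dec 10 2022.
Next: January 2023 → Tue Jan 10 2023.
Next: February 2023 → Fri Feb 10 2023.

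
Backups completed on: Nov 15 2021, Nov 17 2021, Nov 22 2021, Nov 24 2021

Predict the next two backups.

Nov 29 2021, Dec 1 2021

Gaps: 2, 5, 2 days — not constant, but cyclic with period 2.
The events fall on every Monday and Wednesday.
Next Monday: Nov 29 2021.
Next Wednesday: Dec 1 2021.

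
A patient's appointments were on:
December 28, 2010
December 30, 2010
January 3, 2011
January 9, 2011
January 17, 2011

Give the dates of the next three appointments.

January 27, 2011; February 8, 2011; February 22, 2011

The spacing grows by 2 each time: 2, 4, 6, 8 days.
Next gap: 10 days. January 17, 2011 + 10 days = January 27, 2011.
Next gap: 12 days. January 27, 2011 + 12 days = February 8, 2011.
Next gap: 14 days. February 8, 2011 + 14 days = February 22, 2011.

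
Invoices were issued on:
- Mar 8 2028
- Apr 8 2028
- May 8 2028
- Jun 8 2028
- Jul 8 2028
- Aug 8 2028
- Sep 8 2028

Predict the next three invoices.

The day-of-month is always 8 (31, 30, 31, 30, 31, 31 days between events).
So this recurs on the 8th of each month.
October 2028: Oct 8 2028.
Next: November 2028 → Nov 8 2028.
December 2028: Dec 8 2028.

Oct 8 2028, Nov 8 2028, Dec 8 2028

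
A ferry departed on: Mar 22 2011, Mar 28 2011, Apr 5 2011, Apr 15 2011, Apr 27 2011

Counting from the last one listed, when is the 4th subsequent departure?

Jul 4 2011

Intervals are 6, 8, 10, 12 days — an arithmetic progression with common difference 2.
Next gap: 14 days. Apr 27 2011 + 14 days = May 11 2011.
Next gap: 16 days. May 11 2011 + 16 days = May 27 2011.
Next gap: 18 days. May 27 2011 + 18 days = Jun 14 2011.
Next gap: 20 days. Jun 14 2011 + 20 days = Jul 4 2011.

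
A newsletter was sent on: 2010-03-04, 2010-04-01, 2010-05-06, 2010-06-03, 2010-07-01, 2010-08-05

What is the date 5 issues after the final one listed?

All dates are Thursdays, 28, 35, 28, 28, 35 days apart.
Specifically, the 1st Thursday of each month.
September 2010 — 1st Thursday is 2010-09-02.
October 2010 — 1st Thursday is 2010-10-07.
November 2010 — 1st Thursday is 2010-11-04.
December 2010 — 1st Thursday is 2010-12-02.
1st Thursday of January 2011: 2011-01-06.

2011-01-06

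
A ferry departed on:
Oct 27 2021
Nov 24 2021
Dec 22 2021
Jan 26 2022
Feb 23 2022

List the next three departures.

Gaps: 28, 28, 35, 28 days — a mix of 28 and 35. Every date is a Wednesday.
Each is the 4th Wednesday of its month.
March 2022 — 4th Wednesday is Mar 23 2022.
April 2022 — 4th Wednesday is Apr 27 2022.
4th Wednesday of May 2022: May 25 2022.

Mar 23 2022, Apr 27 2022, May 25 2022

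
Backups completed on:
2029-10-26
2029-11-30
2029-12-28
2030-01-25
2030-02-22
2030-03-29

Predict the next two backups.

These are Fridays with 35, 28, 28, 28, 35-day gaps.
Each is the final Friday of its month — 2029-11-30 is past the 28th, so '4th Friday' doesn't fit.
April 2030 ends with Friday 2030-04-26.
Last Friday of May 2030: 2030-05-31.

2030-04-26, 2030-05-31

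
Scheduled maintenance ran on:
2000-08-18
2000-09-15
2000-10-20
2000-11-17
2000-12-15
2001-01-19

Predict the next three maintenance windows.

These are Fridays at 28- or 35-day spacing (28, 35, 28, 28, 35).
The pattern: 3rd Friday of the month.
February 2001 — 3rd Friday is 2001-02-16.
March 2001 — 3rd Friday is 2001-03-16.
April 2001 — 3rd Friday is 2001-04-20.

2001-02-16, 2001-03-16, 2001-04-20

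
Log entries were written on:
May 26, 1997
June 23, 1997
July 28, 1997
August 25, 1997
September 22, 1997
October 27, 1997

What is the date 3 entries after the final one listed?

These are Mondays at 28- or 35-day spacing (28, 35, 28, 28, 35).
The pattern: 4th Monday of the month.
4th Monday of November 1997: November 24, 1997.
December 1997 — 4th Monday is December 22, 1997.
4th Monday of January 1998: January 26, 1998.

January 26, 1998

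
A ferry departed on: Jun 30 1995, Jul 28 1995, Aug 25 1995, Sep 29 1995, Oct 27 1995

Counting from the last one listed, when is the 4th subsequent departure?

Feb 23 1996

These are Fridays with 28, 28, 35, 28-day gaps.
Each is the final Friday of its month — Jun 30 1995 is past the 28th, so '4th Friday' doesn't fit.
November 1995 ends with Friday Nov 24 1995.
Last Friday of December 1995: Dec 29 1995.
Last Friday of January 1996: Jan 26 1996.
Last Friday of February 1996: Feb 23 1996.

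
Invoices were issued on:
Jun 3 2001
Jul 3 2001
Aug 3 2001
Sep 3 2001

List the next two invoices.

Oct 3 2001, Nov 3 2001

Each date is the 3rd; the gaps (30, 31, 31) track the month lengths.
The rule is the 3rd of each month.
October 2001: Oct 3 2001.
Next: November 2001 → Nov 3 2001.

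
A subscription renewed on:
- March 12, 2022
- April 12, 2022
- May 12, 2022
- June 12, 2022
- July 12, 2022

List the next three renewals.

The day-of-month is always 12 (31, 30, 31, 30 days between events).
So this recurs on the 12th of each month.
Next: August 2022 → August 12, 2022.
September 2022: September 12, 2022.
October 2022: October 12, 2022.

August 12, 2022; September 12, 2022; October 12, 2022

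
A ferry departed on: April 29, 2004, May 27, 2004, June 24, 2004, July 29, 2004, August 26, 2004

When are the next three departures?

These are Thursdays with 28, 28, 35, 28-day gaps.
Each is the final Thursday of its month — April 29, 2004 is past the 28th, so '4th Thursday' doesn't fit.
Last Thursday of September 2004: September 30, 2004.
October 2004 ends with Thursday October 28, 2004.
November 2004 ends with Thursday November 25, 2004.

September 30, 2004; October 28, 2004; November 25, 2004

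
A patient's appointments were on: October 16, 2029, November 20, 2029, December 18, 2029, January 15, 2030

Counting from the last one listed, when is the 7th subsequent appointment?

August 20, 2030

All dates are Tuesdays, 35, 28, 28 days apart.
Specifically, the 3rd Tuesday of each month.
3rd Tuesday of February 2030: February 19, 2030.
March 2030 — 3rd Tuesday is March 19, 2030.
3rd Tuesday of April 2030: April 16, 2030.
May 2030 — 3rd Tuesday is May 21, 2030.
3rd Tuesday of June 2030: June 18, 2030.
July 2030 — 3rd Tuesday is July 16, 2030.
August 2030 — 3rd Tuesday is August 20, 2030.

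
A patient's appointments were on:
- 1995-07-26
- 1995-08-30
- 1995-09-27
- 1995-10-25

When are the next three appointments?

These are Wednesdays with 35, 28, 28-day gaps.
Each is the final Wednesday of its month — 1995-08-30 is past the 28th, so '4th Wednesday' doesn't fit.
Last Wednesday of November 1995: 1995-11-29.
Last Wednesday of December 1995: 1995-12-27.
January 1996 ends with Wednesday 1996-01-31.

1995-11-29, 1995-12-27, 1996-01-31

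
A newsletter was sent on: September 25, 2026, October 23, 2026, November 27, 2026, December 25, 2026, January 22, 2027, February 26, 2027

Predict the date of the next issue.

March 26, 2027

All dates are Fridays, 28, 35, 28, 28, 35 days apart.
Specifically, the 4th Friday of each month.
March 2027 — 4th Friday is March 26, 2027.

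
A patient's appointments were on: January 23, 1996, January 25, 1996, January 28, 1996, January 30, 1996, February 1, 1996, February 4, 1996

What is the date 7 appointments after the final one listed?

February 20, 1996

The gap pattern 2, 3, 2, 2, 3 repeats every 3 events.
These are the Tuesdays, Thursdays and Sundays of each week.
Next Tuesday: February 6, 1996.
Next Thursday: February 8, 1996.
The following Sunday is February 11, 1996.
Next Tuesday: February 13, 1996.
The following Thursday is February 15, 1996.
The following Sunday is February 18, 1996.
Next Tuesday: February 20, 1996.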